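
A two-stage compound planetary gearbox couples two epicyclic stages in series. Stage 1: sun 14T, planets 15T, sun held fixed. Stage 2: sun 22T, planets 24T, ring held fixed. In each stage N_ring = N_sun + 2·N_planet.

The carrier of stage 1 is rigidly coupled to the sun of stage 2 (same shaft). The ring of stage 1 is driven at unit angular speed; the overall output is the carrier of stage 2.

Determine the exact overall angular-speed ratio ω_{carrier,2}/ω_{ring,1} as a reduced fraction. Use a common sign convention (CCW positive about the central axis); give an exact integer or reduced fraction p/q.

121/667

Stage 1: N_ring = 14 + 2·15 = 44
Stage 1: 14(ω_s−ω_c) = −44(ω_r−ω_c),  ω_s=0, ω_r=1
Stage 1: 14(0−ω_c) = −44(1−ω_c)  ⇒  58ω_c = 44  ⇒  ω_c = 22/29
  ⇒ ω_c¹/ω_r¹ = 22/29
Stage 2: N_ring = 22 + 2·24 = 70
Stage 2: 22(ω_s−ω_c) = −70(ω_r−ω_c),  ω_r=0, ω_s=1
Stage 2: 22(1−ω_c) = −70(0−ω_c)  ⇒  92ω_c = 22  ⇒  ω_c = 11/46
  ⇒ ω_c²/ω_s² = 11/46
Coupling ω_s² = ω_c¹ ⇒ overall = 22/29 × 11/46 = 121/667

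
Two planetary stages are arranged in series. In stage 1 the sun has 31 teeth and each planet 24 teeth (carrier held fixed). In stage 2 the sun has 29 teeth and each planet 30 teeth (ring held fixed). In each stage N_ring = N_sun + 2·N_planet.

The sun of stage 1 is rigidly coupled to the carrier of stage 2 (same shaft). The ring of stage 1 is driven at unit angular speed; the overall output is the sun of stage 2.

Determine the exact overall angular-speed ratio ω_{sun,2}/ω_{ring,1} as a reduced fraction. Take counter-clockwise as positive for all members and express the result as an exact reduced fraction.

-9322/899

Stage 1: N_ring = 31 + 2·24 = 79
Stage 1: 31(ω_s−ω_c) = −79(ω_r−ω_c),  ω_c=0, ω_r=1
Stage 1: ω_s = 0 − (79/31)(1−0) = -79/31
  ⇒ ω_s¹/ω_r¹ = -79/31
Stage 2: N_ring = 29 + 2·30 = 89
Stage 2: 29(ω_s−ω_c) = −89(ω_r−ω_c),  ω_r=0, ω_c=1
Stage 2: ω_s = 1 − (89/29)(0−1) = 118/29
  ⇒ ω_s²/ω_c² = 118/29
Coupling ω_c² = ω_s¹ ⇒ overall = -79/31 × 118/29 = -9322/899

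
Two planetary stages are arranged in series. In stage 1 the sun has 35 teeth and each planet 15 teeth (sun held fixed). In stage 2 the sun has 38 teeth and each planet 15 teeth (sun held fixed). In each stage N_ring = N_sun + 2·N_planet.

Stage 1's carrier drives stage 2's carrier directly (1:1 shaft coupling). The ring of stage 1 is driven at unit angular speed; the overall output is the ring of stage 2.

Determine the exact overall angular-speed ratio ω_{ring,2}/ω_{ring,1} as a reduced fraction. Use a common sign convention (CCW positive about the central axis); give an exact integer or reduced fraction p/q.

689/680

Stage 1: N_ring = 35 + 2·15 = 65
Stage 1: 35(ω_s−ω_c) = −65(ω_r−ω_c),  ω_s=0, ω_r=1
Stage 1: 35(0−ω_c) = −65(1−ω_c)  ⇒  100ω_c = 65  ⇒  ω_c = 13/20
  ⇒ ω_c¹/ω_r¹ = 13/20
Stage 2: N_ring = 38 + 2·15 = 68
Stage 2: 38(ω_s−ω_c) = −68(ω_r−ω_c),  ω_s=0, ω_c=1
Stage 2: ω_r = 1 − (38/68)(0−1) = 53/34
  ⇒ ω_r²/ω_c² = 53/34
Coupling ω_c² = ω_c¹ ⇒ overall = 13/20 × 53/34 = 689/680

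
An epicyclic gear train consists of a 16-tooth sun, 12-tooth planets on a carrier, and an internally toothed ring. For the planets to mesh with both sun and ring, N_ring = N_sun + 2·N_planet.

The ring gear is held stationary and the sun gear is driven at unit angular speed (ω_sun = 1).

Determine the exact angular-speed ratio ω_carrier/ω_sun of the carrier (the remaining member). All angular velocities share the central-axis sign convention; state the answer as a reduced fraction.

2/7

N_ring = 16 + 2·12 = 40
16(ω_s−ω_c) = −40(ω_r−ω_c),  ω_r=0, ω_s=1
16(1−ω_c) = −40(0−ω_c)  ⇒  56ω_c = 16  ⇒  ω_c = 2/7
ω_c/ω_s = 2/7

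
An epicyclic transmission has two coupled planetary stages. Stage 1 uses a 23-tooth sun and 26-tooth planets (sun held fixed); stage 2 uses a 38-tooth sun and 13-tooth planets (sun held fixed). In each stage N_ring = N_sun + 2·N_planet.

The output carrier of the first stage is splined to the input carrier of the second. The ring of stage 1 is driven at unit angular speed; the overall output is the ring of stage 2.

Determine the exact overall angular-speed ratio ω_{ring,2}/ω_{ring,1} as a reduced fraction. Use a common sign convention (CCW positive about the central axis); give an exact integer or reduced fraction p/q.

Stage 1: N_ring = 23 + 2·26 = 75
Stage 1: 23(ω_s−ω_c) = −75(ω_r−ω_c),  ω_s=0, ω_r=1
Stage 1: 23(0−ω_c) = −75(1−ω_c)  ⇒  98ω_c = 75  ⇒  ω_c = 75/98
  ⇒ ω_c¹/ω_r¹ = 75/98
Stage 2: N_ring = 38 + 2·13 = 64
Stage 2: 38(ω_s−ω_c) = −64(ω_r−ω_c),  ω_s=0, ω_c=1
Stage 2: ω_r = 1 − (38/64)(0−1) = 51/32
  ⇒ ω_r²/ω_c² = 51/32
Coupling ω_c² = ω_c¹ ⇒ overall = 75/98 × 51/32 = 3825/3136

3825/3136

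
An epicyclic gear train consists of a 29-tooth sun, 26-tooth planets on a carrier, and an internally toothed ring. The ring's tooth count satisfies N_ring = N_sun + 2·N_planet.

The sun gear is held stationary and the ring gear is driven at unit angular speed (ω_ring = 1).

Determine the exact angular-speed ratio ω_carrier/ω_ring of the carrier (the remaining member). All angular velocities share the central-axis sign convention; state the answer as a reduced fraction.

N_ring = 29 + 2·26 = 81
29(ω_s−ω_c) = −81(ω_r−ω_c),  ω_s=0, ω_r=1
29(0−ω_c) = −81(1−ω_c)  ⇒  110ω_c = 81  ⇒  ω_c = 81/110
ω_c/ω_r = 81/110

81/110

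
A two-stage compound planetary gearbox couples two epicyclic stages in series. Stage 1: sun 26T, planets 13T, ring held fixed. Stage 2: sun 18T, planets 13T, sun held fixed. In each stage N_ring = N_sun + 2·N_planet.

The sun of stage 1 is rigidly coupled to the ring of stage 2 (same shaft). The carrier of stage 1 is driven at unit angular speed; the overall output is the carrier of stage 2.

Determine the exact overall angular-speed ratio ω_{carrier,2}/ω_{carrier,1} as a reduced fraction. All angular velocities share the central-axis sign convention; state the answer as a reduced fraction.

Stage 1: N_ring = 26 + 2·13 = 52
Stage 1: 26(ω_s−ω_c) = −52(ω_r−ω_c),  ω_r=0, ω_c=1
Stage 1: ω_s = 1 − (52/26)(0−1) = 3
  ⇒ ω_s¹/ω_c¹ = 3
Stage 2: N_ring = 18 + 2·13 = 44
Stage 2: 18(ω_s−ω_c) = −44(ω_r−ω_c),  ω_s=0, ω_r=1
Stage 2: 18(0−ω_c) = −44(1−ω_c)  ⇒  62ω_c = 44  ⇒  ω_c = 22/31
  ⇒ ω_c²/ω_r² = 22/31
Coupling ω_r² = ω_s¹ ⇒ overall = 3 × 22/31 = 66/31

66/31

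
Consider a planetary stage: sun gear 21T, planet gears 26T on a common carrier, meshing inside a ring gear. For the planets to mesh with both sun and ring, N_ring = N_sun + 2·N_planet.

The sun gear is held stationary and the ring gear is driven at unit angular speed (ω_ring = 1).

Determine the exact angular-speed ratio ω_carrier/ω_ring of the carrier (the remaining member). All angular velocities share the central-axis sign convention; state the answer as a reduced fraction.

N_ring = 21 + 2·26 = 73
21(ω_s−ω_c) = −73(ω_r−ω_c),  ω_s=0, ω_r=1
21(0−ω_c) = −73(1−ω_c)  ⇒  94ω_c = 73  ⇒  ω_c = 73/94
ω_c/ω_r = 73/94

73/94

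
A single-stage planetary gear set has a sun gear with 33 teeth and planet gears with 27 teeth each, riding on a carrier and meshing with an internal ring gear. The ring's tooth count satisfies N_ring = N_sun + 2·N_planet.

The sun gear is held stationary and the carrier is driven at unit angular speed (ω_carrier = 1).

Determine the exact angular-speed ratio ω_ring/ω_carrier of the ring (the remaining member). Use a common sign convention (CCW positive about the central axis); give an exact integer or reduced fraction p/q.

40/29

N_ring = 33 + 2·27 = 87
33(ω_s−ω_c) = −87(ω_r−ω_c),  ω_s=0, ω_c=1
ω_r = 1 − (33/87)(0−1) = 40/29
ω_r/ω_c = 40/29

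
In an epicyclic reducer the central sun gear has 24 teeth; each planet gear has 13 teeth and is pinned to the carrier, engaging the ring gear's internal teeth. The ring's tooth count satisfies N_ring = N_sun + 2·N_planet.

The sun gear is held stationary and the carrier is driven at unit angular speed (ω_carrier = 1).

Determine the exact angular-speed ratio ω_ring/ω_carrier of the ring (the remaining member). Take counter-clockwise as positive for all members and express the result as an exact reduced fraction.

37/25

N_ring = 24 + 2·13 = 50
24(ω_s−ω_c) = −50(ω_r−ω_c),  ω_s=0, ω_c=1
ω_r = 1 − (24/50)(0−1) = 37/25
ω_r/ω_c = 37/25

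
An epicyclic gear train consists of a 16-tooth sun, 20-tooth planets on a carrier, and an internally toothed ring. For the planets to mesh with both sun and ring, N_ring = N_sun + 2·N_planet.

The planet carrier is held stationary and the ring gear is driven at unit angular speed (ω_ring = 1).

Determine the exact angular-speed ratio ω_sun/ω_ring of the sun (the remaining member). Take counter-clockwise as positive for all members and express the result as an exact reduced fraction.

N_ring = 16 + 2·20 = 56
16(ω_s−ω_c) = −56(ω_r−ω_c),  ω_c=0, ω_r=1
ω_s = 0 − (56/16)(1−0) = -7/2
ω_s/ω_r = -7/2

-7/2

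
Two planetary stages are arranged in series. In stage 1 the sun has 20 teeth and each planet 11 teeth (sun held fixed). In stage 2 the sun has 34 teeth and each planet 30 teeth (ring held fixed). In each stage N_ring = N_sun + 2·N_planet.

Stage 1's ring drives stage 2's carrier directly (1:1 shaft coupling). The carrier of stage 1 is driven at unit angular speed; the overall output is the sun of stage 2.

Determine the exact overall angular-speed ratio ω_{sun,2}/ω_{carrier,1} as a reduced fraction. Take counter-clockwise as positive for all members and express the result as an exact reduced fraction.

Stage 1: N_ring = 20 + 2·11 = 42
Stage 1: 20(ω_s−ω_c) = −42(ω_r−ω_c),  ω_s=0, ω_c=1
Stage 1: ω_r = 1 − (20/42)(0−1) = 31/21
  ⇒ ω_r¹/ω_c¹ = 31/21
Stage 2: N_ring = 34 + 2·30 = 94
Stage 2: 34(ω_s−ω_c) = −94(ω_r−ω_c),  ω_r=0, ω_c=1
Stage 2: ω_s = 1 − (94/34)(0−1) = 64/17
  ⇒ ω_s²/ω_c² = 64/17
Coupling ω_c² = ω_r¹ ⇒ overall = 31/21 × 64/17 = 1984/357

1984/357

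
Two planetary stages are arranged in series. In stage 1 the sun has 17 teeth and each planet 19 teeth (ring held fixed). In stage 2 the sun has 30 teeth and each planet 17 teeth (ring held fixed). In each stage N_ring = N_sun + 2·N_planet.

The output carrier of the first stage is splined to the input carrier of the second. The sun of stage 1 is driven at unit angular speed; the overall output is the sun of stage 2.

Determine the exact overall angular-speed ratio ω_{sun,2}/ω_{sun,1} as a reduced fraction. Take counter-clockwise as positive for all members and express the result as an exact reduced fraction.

Stage 1: N_ring = 17 + 2·19 = 55
Stage 1: 17(ω_s−ω_c) = −55(ω_r−ω_c),  ω_r=0, ω_s=1
Stage 1: 17(1−ω_c) = −55(0−ω_c)  ⇒  72ω_c = 17  ⇒  ω_c = 17/72
  ⇒ ω_c¹/ω_s¹ = 17/72
Stage 2: N_ring = 30 + 2·17 = 64
Stage 2: 30(ω_s−ω_c) = −64(ω_r−ω_c),  ω_r=0, ω_c=1
Stage 2: ω_s = 1 − (64/30)(0−1) = 47/15
  ⇒ ω_s²/ω_c² = 47/15
Coupling ω_c² = ω_c¹ ⇒ overall = 17/72 × 47/15 = 799/1080

799/1080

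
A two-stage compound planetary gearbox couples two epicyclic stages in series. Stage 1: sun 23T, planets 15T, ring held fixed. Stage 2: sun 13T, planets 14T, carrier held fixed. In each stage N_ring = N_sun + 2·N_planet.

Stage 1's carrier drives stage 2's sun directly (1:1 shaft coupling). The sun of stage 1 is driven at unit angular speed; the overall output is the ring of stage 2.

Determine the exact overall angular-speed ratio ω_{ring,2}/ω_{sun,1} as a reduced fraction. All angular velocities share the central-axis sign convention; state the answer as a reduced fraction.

Stage 1: N_ring = 23 + 2·15 = 53
Stage 1: 23(ω_s−ω_c) = −53(ω_r−ω_c),  ω_r=0, ω_s=1
Stage 1: 23(1−ω_c) = −53(0−ω_c)  ⇒  76ω_c = 23  ⇒  ω_c = 23/76
  ⇒ ω_c¹/ω_s¹ = 23/76
Stage 2: N_ring = 13 + 2·14 = 41
Stage 2: 13(ω_s−ω_c) = −41(ω_r−ω_c),  ω_c=0, ω_s=1
Stage 2: ω_r = 0 − (13/41)(1−0) = -13/41
  ⇒ ω_r²/ω_s² = -13/41
Coupling ω_s² = ω_c¹ ⇒ overall = 23/76 × -13/41 = -299/3116

-299/3116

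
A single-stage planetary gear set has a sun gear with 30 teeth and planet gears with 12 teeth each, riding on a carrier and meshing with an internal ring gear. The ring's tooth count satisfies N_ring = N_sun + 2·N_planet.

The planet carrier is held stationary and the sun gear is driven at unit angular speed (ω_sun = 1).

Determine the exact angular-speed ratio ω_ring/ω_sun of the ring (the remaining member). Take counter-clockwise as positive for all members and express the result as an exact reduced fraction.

N_ring = 30 + 2·12 = 54
30(ω_s−ω_c) = −54(ω_r−ω_c),  ω_c=0, ω_s=1
ω_r = 0 − (30/54)(1−0) = -5/9
ω_r/ω_s = -5/9

-5/9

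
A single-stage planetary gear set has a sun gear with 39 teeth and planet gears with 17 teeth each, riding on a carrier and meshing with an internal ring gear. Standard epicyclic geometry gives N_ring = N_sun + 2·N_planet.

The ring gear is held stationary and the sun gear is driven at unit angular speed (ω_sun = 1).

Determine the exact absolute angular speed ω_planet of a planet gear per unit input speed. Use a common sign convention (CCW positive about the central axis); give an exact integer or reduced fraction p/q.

N_ring = 39 + 2·17 = 73
39(ω_s−ω_c) = −73(ω_r−ω_c),  ω_r=0, ω_s=1
39(1−ω_c) = −73(0−ω_c)  ⇒  112ω_c = 39  ⇒  ω_c = 39/112
sun–planet: 39·(1−39/112) = −17·(ω_p−ω_c)  ⇒  ω_p−ω_c = −(39/17)·(73/112) = -2847/1904
ω_p = 39/112 − 2847/1904 = -39/34

-39/34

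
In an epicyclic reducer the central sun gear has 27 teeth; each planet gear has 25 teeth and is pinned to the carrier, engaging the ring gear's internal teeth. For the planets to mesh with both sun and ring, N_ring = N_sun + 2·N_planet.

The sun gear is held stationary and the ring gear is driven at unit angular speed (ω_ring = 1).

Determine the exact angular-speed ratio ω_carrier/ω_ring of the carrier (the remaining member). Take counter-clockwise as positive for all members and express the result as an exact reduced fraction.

77/104

N_ring = 27 + 2·25 = 77
27(ω_s−ω_c) = −77(ω_r−ω_c),  ω_s=0, ω_r=1
27(0−ω_c) = −77(1−ω_c)  ⇒  104ω_c = 77  ⇒  ω_c = 77/104
ω_c/ω_r = 77/104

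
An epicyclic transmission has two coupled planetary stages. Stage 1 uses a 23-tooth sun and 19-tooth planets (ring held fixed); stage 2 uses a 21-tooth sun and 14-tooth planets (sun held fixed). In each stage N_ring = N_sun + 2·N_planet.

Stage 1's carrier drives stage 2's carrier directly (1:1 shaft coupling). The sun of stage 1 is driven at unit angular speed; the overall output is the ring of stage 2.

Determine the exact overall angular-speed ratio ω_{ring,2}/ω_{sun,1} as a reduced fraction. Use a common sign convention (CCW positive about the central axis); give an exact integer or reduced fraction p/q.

115/294

Stage 1: N_ring = 23 + 2·19 = 61
Stage 1: 23(ω_s−ω_c) = −61(ω_r−ω_c),  ω_r=0, ω_s=1
Stage 1: 23(1−ω_c) = −61(0−ω_c)  ⇒  84ω_c = 23  ⇒  ω_c = 23/84
  ⇒ ω_c¹/ω_s¹ = 23/84
Stage 2: N_ring = 21 + 2·14 = 49
Stage 2: 21(ω_s−ω_c) = −49(ω_r−ω_c),  ω_s=0, ω_c=1
Stage 2: ω_r = 1 − (21/49)(0−1) = 10/7
  ⇒ ω_r²/ω_c² = 10/7
Coupling ω_c² = ω_c¹ ⇒ overall = 23/84 × 10/7 = 115/294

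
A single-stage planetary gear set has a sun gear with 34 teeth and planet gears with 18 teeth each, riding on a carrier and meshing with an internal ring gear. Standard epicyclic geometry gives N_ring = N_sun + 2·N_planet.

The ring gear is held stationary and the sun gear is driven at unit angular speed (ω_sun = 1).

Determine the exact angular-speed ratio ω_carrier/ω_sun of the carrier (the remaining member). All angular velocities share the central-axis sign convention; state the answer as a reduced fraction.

N_ring = 34 + 2·18 = 70
34(ω_s−ω_c) = −70(ω_r−ω_c),  ω_r=0, ω_s=1
34(1−ω_c) = −70(0−ω_c)  ⇒  104ω_c = 34  ⇒  ω_c = 17/52
ω_c/ω_s = 17/52

17/52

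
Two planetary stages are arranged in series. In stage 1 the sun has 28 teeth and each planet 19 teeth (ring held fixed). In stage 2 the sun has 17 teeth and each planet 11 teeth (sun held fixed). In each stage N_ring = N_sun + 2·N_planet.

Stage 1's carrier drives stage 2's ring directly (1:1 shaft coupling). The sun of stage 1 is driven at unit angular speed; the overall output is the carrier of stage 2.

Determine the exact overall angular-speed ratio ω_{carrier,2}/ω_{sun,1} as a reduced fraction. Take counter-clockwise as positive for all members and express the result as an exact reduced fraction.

39/188

Stage 1: N_ring = 28 + 2·19 = 66
Stage 1: 28(ω_s−ω_c) = −66(ω_r−ω_c),  ω_r=0, ω_s=1
Stage 1: 28(1−ω_c) = −66(0−ω_c)  ⇒  94ω_c = 28  ⇒  ω_c = 14/47
  ⇒ ω_c¹/ω_s¹ = 14/47
Stage 2: N_ring = 17 + 2·11 = 39
Stage 2: 17(ω_s−ω_c) = −39(ω_r−ω_c),  ω_s=0, ω_r=1
Stage 2: 17(0−ω_c) = −39(1−ω_c)  ⇒  56ω_c = 39  ⇒  ω_c = 39/56
  ⇒ ω_c²/ω_r² = 39/56
Coupling ω_r² = ω_c¹ ⇒ overall = 14/47 × 39/56 = 39/188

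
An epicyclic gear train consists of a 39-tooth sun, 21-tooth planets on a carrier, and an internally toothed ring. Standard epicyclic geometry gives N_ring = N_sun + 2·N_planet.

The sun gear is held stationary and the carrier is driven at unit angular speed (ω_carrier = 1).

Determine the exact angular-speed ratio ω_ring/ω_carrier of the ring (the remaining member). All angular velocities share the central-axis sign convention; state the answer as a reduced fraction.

40/27

N_ring = 39 + 2·21 = 81
39(ω_s−ω_c) = −81(ω_r−ω_c),  ω_s=0, ω_c=1
ω_r = 1 − (39/81)(0−1) = 40/27
ω_r/ω_c = 40/27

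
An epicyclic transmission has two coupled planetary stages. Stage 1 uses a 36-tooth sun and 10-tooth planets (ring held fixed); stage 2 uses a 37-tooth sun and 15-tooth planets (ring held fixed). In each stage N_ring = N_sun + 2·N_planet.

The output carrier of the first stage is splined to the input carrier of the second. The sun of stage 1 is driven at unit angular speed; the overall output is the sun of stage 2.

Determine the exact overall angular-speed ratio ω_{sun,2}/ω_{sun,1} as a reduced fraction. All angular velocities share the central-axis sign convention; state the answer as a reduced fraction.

Stage 1: N_ring = 36 + 2·10 = 56
Stage 1: 36(ω_s−ω_c) = −56(ω_r−ω_c),  ω_r=0, ω_s=1
Stage 1: 36(1−ω_c) = −56(0−ω_c)  ⇒  92ω_c = 36  ⇒  ω_c = 9/23
  ⇒ ω_c¹/ω_s¹ = 9/23
Stage 2: N_ring = 37 + 2·15 = 67
Stage 2: 37(ω_s−ω_c) = −67(ω_r−ω_c),  ω_r=0, ω_c=1
Stage 2: ω_s = 1 − (67/37)(0−1) = 104/37
  ⇒ ω_s²/ω_c² = 104/37
Coupling ω_c² = ω_c¹ ⇒ overall = 9/23 × 104/37 = 936/851

936/851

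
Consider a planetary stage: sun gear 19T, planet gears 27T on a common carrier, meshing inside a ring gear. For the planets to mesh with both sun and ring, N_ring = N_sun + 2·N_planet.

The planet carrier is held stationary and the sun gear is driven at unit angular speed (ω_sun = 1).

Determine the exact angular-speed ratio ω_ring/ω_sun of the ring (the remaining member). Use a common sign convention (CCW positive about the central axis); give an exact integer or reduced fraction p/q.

-19/73

N_ring = 19 + 2·27 = 73
19(ω_s−ω_c) = −73(ω_r−ω_c),  ω_c=0, ω_s=1
ω_r = 0 − (19/73)(1−0) = -19/73
ω_r/ω_s = -19/73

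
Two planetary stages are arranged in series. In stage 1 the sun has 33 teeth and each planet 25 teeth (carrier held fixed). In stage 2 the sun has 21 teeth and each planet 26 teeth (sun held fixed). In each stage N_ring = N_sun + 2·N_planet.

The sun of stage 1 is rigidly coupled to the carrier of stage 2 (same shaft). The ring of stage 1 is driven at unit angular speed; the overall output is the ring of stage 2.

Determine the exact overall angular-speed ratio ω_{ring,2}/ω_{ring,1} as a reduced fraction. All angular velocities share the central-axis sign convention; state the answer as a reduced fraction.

-7802/2409

Stage 1: N_ring = 33 + 2·25 = 83
Stage 1: 33(ω_s−ω_c) = −83(ω_r−ω_c),  ω_c=0, ω_r=1
Stage 1: ω_s = 0 − (83/33)(1−0) = -83/33
  ⇒ ω_s¹/ω_r¹ = -83/33
Stage 2: N_ring = 21 + 2·26 = 73
Stage 2: 21(ω_s−ω_c) = −73(ω_r−ω_c),  ω_s=0, ω_c=1
Stage 2: ω_r = 1 − (21/73)(0−1) = 94/73
  ⇒ ω_r²/ω_c² = 94/73
Coupling ω_c² = ω_s¹ ⇒ overall = -83/33 × 94/73 = -7802/2409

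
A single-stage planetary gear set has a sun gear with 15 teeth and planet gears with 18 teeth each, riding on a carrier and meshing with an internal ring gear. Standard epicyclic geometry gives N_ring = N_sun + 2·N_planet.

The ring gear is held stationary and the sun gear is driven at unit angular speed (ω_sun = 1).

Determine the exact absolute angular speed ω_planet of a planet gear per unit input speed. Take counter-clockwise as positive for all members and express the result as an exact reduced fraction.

-5/12

N_ring = 15 + 2·18 = 51
15(ω_s−ω_c) = −51(ω_r−ω_c),  ω_r=0, ω_s=1
15(1−ω_c) = −51(0−ω_c)  ⇒  66ω_c = 15  ⇒  ω_c = 5/22
sun–planet: 15·(1−5/22) = −18·(ω_p−ω_c)  ⇒  ω_p−ω_c = −(15/18)·(17/22) = -85/132
ω_p = 5/22 − 85/132 = -5/12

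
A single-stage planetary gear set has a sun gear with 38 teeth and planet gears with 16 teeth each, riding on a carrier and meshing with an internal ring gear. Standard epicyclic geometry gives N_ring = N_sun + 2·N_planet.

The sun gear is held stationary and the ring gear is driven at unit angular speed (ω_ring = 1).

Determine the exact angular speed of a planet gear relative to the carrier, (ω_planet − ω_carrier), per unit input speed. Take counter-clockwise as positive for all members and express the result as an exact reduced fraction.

N_ring = 38 + 2·16 = 70
38(ω_s−ω_c) = −70(ω_r−ω_c),  ω_s=0, ω_r=1
38(0−ω_c) = −70(1−ω_c)  ⇒  108ω_c = 70  ⇒  ω_c = 35/54
sun–planet: 38·(0−35/54) = −16·(ω_p−ω_c)  ⇒  ω_p−ω_c = −(38/16)·(-35/54) = 665/432

665/432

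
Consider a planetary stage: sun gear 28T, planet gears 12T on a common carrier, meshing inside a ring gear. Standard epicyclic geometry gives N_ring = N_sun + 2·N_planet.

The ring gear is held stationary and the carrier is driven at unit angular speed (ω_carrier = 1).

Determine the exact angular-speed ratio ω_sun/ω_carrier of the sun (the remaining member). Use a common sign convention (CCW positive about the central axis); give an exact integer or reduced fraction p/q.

N_ring = 28 + 2·12 = 52
28(ω_s−ω_c) = −52(ω_r−ω_c),  ω_r=0, ω_c=1
ω_s = 1 − (52/28)(0−1) = 20/7
ω_s/ω_c = 20/7

20/7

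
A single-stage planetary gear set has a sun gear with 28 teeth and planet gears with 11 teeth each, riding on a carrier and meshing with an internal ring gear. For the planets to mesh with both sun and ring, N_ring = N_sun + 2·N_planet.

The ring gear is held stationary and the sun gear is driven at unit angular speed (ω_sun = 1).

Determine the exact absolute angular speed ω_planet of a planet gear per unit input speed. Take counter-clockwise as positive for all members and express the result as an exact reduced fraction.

-14/11

N_ring = 28 + 2·11 = 50
28(ω_s−ω_c) = −50(ω_r−ω_c),  ω_r=0, ω_s=1
28(1−ω_c) = −50(0−ω_c)  ⇒  78ω_c = 28  ⇒  ω_c = 14/39
sun–planet: 28·(1−14/39) = −11·(ω_p−ω_c)  ⇒  ω_p−ω_c = −(28/11)·(25/39) = -700/429
ω_p = 14/39 − 700/429 = -14/11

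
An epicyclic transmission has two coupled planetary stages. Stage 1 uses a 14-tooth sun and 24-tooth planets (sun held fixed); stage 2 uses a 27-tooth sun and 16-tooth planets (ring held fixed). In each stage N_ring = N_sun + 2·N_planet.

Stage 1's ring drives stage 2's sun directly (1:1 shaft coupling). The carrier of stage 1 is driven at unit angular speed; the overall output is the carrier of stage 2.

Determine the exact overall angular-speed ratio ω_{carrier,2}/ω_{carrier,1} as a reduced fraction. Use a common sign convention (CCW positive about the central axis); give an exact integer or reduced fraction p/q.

Stage 1: N_ring = 14 + 2·24 = 62
Stage 1: 14(ω_s−ω_c) = −62(ω_r−ω_c),  ω_s=0, ω_c=1
Stage 1: ω_r = 1 − (14/62)(0−1) = 38/31
  ⇒ ω_r¹/ω_c¹ = 38/31
Stage 2: N_ring = 27 + 2·16 = 59
Stage 2: 27(ω_s−ω_c) = −59(ω_r−ω_c),  ω_r=0, ω_s=1
Stage 2: 27(1−ω_c) = −59(0−ω_c)  ⇒  86ω_c = 27  ⇒  ω_c = 27/86
  ⇒ ω_c²/ω_s² = 27/86
Coupling ω_s² = ω_r¹ ⇒ overall = 38/31 × 27/86 = 513/1333

513/1333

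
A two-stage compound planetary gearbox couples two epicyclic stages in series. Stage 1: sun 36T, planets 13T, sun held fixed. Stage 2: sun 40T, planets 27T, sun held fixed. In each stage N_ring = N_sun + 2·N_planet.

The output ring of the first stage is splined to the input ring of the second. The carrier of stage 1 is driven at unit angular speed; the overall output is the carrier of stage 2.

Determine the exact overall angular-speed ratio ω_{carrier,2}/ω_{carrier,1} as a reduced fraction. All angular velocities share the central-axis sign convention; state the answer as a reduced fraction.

2303/2077

Stage 1: N_ring = 36 + 2·13 = 62
Stage 1: 36(ω_s−ω_c) = −62(ω_r−ω_c),  ω_s=0, ω_c=1
Stage 1: ω_r = 1 − (36/62)(0−1) = 49/31
  ⇒ ω_r¹/ω_c¹ = 49/31
Stage 2: N_ring = 40 + 2·27 = 94
Stage 2: 40(ω_s−ω_c) = −94(ω_r−ω_c),  ω_s=0, ω_r=1
Stage 2: 40(0−ω_c) = −94(1−ω_c)  ⇒  134ω_c = 94  ⇒  ω_c = 47/67
  ⇒ ω_c²/ω_r² = 47/67
Coupling ω_r² = ω_r¹ ⇒ overall = 49/31 × 47/67 = 2303/2077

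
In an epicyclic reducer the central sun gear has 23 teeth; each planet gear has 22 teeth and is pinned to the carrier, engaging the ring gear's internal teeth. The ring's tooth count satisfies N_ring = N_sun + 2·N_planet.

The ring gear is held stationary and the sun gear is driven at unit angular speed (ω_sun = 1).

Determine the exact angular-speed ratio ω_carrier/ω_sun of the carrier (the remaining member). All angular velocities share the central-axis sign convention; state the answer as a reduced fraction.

N_ring = 23 + 2·22 = 67
23(ω_s−ω_c) = −67(ω_r−ω_c),  ω_r=0, ω_s=1
23(1−ω_c) = −67(0−ω_c)  ⇒  90ω_c = 23  ⇒  ω_c = 23/90
ω_c/ω_s = 23/90

23/90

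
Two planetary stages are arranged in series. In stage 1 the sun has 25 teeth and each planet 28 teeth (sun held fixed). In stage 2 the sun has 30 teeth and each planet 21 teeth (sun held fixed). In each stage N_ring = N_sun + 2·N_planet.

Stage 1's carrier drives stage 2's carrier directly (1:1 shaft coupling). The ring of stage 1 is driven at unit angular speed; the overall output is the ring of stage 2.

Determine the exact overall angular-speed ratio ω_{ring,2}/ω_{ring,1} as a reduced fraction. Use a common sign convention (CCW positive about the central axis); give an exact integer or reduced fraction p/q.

Stage 1: N_ring = 25 + 2·28 = 81
Stage 1: 25(ω_s−ω_c) = −81(ω_r−ω_c),  ω_s=0, ω_r=1
Stage 1: 25(0−ω_c) = −81(1−ω_c)  ⇒  106ω_c = 81  ⇒  ω_c = 81/106
  ⇒ ω_c¹/ω_r¹ = 81/106
Stage 2: N_ring = 30 + 2·21 = 72
Stage 2: 30(ω_s−ω_c) = −72(ω_r−ω_c),  ω_s=0, ω_c=1
Stage 2: ω_r = 1 − (30/72)(0−1) = 17/12
  ⇒ ω_r²/ω_c² = 17/12
Coupling ω_c² = ω_c¹ ⇒ overall = 81/106 × 17/12 = 459/424

459/424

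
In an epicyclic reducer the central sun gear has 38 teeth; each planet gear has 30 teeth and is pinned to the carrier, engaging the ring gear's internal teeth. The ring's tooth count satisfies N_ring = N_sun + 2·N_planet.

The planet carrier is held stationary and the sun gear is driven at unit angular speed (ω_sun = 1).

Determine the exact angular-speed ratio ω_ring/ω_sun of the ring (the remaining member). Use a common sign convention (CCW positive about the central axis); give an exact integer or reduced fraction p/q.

-19/49

N_ring = 38 + 2·30 = 98
38(ω_s−ω_c) = −98(ω_r−ω_c),  ω_c=0, ω_s=1
ω_r = 0 − (38/98)(1−0) = -19/49
ω_r/ω_s = -19/49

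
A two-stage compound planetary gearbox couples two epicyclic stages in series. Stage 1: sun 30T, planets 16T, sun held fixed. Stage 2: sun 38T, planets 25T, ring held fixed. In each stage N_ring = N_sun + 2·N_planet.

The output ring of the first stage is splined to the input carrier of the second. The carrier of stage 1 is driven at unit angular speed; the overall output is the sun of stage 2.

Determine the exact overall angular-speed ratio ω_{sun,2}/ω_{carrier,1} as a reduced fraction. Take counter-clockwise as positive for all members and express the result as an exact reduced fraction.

Stage 1: N_ring = 30 + 2·16 = 62
Stage 1: 30(ω_s−ω_c) = −62(ω_r−ω_c),  ω_s=0, ω_c=1
Stage 1: ω_r = 1 − (30/62)(0−1) = 46/31
  ⇒ ω_r¹/ω_c¹ = 46/31
Stage 2: N_ring = 38 + 2·25 = 88
Stage 2: 38(ω_s−ω_c) = −88(ω_r−ω_c),  ω_r=0, ω_c=1
Stage 2: ω_s = 1 − (88/38)(0−1) = 63/19
  ⇒ ω_s²/ω_c² = 63/19
Coupling ω_c² = ω_r¹ ⇒ overall = 46/31 × 63/19 = 2898/589

2898/589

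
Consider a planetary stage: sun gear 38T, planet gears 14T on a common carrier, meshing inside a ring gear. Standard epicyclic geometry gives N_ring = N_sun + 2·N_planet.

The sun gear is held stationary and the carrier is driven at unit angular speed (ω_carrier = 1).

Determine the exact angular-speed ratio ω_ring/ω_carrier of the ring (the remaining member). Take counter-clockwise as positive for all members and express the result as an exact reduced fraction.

N_ring = 38 + 2·14 = 66
38(ω_s−ω_c) = −66(ω_r−ω_c),  ω_s=0, ω_c=1
ω_r = 1 − (38/66)(0−1) = 52/33
ω_r/ω_c = 52/33

52/33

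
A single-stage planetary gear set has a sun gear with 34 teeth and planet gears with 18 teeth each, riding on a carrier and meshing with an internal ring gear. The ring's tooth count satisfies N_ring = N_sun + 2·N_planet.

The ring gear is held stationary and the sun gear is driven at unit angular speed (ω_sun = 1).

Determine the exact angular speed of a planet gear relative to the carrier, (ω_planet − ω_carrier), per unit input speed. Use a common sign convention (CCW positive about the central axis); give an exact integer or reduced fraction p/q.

N_ring = 34 + 2·18 = 70
34(ω_s−ω_c) = −70(ω_r−ω_c),  ω_r=0, ω_s=1
34(1−ω_c) = −70(0−ω_c)  ⇒  104ω_c = 34  ⇒  ω_c = 17/52
sun–planet: 34·(1−17/52) = −18·(ω_p−ω_c)  ⇒  ω_p−ω_c = −(34/18)·(35/52) = -595/468

-595/468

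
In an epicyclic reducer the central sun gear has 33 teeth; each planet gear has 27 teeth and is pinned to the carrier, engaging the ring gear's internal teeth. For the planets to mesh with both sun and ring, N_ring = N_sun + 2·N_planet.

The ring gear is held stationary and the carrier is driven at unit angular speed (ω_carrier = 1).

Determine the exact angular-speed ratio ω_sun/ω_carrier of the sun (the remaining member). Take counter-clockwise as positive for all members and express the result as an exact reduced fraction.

N_ring = 33 + 2·27 = 87
33(ω_s−ω_c) = −87(ω_r−ω_c),  ω_r=0, ω_c=1
ω_s = 1 − (87/33)(0−1) = 40/11
ω_s/ω_c = 40/11

40/11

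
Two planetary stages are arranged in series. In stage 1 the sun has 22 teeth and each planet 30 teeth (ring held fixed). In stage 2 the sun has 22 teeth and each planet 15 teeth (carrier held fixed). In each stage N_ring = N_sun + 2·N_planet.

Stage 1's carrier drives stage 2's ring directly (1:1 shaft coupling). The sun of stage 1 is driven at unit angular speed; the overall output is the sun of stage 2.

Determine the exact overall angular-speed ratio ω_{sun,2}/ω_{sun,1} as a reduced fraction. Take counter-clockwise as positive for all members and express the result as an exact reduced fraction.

-1/2

Stage 1: N_ring = 22 + 2·30 = 82
Stage 1: 22(ω_s−ω_c) = −82(ω_r−ω_c),  ω_r=0, ω_s=1
Stage 1: 22(1−ω_c) = −82(0−ω_c)  ⇒  104ω_c = 22  ⇒  ω_c = 11/52
  ⇒ ω_c¹/ω_s¹ = 11/52
Stage 2: N_ring = 22 + 2·15 = 52
Stage 2: 22(ω_s−ω_c) = −52(ω_r−ω_c),  ω_c=0, ω_r=1
Stage 2: ω_s = 0 − (52/22)(1−0) = -26/11
  ⇒ ω_s²/ω_r² = -26/11
Coupling ω_r² = ω_c¹ ⇒ overall = 11/52 × -26/11 = -1/2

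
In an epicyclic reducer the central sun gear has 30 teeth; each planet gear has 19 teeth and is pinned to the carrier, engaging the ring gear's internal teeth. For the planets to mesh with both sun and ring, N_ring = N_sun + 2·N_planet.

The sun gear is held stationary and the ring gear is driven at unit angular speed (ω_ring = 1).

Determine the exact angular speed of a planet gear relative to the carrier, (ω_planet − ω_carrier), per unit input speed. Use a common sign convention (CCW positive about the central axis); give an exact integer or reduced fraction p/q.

N_ring = 30 + 2·19 = 68
30(ω_s−ω_c) = −68(ω_r−ω_c),  ω_s=0, ω_r=1
30(0−ω_c) = −68(1−ω_c)  ⇒  98ω_c = 68  ⇒  ω_c = 34/49
sun–planet: 30·(0−34/49) = −19·(ω_p−ω_c)  ⇒  ω_p−ω_c = −(30/19)·(-34/49) = 1020/931

1020/931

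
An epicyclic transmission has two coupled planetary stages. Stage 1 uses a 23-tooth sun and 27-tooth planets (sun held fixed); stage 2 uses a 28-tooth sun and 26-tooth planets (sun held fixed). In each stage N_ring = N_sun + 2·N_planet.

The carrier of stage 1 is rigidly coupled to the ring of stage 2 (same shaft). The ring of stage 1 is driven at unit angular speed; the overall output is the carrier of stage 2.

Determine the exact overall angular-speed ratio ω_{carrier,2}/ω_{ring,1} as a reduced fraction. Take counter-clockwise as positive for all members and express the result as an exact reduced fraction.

Stage 1: N_ring = 23 + 2·27 = 77
Stage 1: 23(ω_s−ω_c) = −77(ω_r−ω_c),  ω_s=0, ω_r=1
Stage 1: 23(0−ω_c) = −77(1−ω_c)  ⇒  100ω_c = 77  ⇒  ω_c = 77/100
  ⇒ ω_c¹/ω_r¹ = 77/100
Stage 2: N_ring = 28 + 2·26 = 80
Stage 2: 28(ω_s−ω_c) = −80(ω_r−ω_c),  ω_s=0, ω_r=1
Stage 2: 28(0−ω_c) = −80(1−ω_c)  ⇒  108ω_c = 80  ⇒  ω_c = 20/27
  ⇒ ω_c²/ω_r² = 20/27
Coupling ω_r² = ω_c¹ ⇒ overall = 77/100 × 20/27 = 77/135

77/135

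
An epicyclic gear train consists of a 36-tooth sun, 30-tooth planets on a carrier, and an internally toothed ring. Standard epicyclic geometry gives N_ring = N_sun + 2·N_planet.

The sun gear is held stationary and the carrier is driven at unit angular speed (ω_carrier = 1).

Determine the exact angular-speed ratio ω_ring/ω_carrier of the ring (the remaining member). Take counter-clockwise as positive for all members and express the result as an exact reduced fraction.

N_ring = 36 + 2·30 = 96
36(ω_s−ω_c) = −96(ω_r−ω_c),  ω_s=0, ω_c=1
ω_r = 1 − (36/96)(0−1) = 11/8
ω_r/ω_c = 11/8

11/8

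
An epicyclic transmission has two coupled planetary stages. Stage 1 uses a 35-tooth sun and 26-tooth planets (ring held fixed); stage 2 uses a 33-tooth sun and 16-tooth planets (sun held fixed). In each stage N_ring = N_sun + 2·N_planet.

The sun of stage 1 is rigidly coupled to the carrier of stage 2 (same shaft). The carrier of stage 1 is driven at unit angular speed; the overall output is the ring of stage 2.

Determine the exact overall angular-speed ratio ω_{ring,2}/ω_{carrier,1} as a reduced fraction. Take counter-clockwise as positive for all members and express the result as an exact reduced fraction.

1708/325

Stage 1: N_ring = 35 + 2·26 = 87
Stage 1: 35(ω_s−ω_c) = −87(ω_r−ω_c),  ω_r=0, ω_c=1
Stage 1: ω_s = 1 − (87/35)(0−1) = 122/35
  ⇒ ω_s¹/ω_c¹ = 122/35
Stage 2: N_ring = 33 + 2·16 = 65
Stage 2: 33(ω_s−ω_c) = −65(ω_r−ω_c),  ω_s=0, ω_c=1
Stage 2: ω_r = 1 − (33/65)(0−1) = 98/65
  ⇒ ω_r²/ω_c² = 98/65
Coupling ω_c² = ω_s¹ ⇒ overall = 122/35 × 98/65 = 1708/325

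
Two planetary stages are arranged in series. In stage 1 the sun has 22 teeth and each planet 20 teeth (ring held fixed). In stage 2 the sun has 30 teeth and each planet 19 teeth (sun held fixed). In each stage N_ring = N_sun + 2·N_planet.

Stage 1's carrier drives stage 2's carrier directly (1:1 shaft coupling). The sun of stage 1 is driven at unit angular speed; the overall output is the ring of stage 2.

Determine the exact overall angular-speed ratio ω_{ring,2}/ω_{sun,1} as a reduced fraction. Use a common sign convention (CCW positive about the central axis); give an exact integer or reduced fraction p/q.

77/204

Stage 1: N_ring = 22 + 2·20 = 62
Stage 1: 22(ω_s−ω_c) = −62(ω_r−ω_c),  ω_r=0, ω_s=1
Stage 1: 22(1−ω_c) = −62(0−ω_c)  ⇒  84ω_c = 22  ⇒  ω_c = 11/42
  ⇒ ω_c¹/ω_s¹ = 11/42
Stage 2: N_ring = 30 + 2·19 = 68
Stage 2: 30(ω_s−ω_c) = −68(ω_r−ω_c),  ω_s=0, ω_c=1
Stage 2: ω_r = 1 − (30/68)(0−1) = 49/34
  ⇒ ω_r²/ω_c² = 49/34
Coupling ω_c² = ω_c¹ ⇒ overall = 11/42 × 49/34 = 77/204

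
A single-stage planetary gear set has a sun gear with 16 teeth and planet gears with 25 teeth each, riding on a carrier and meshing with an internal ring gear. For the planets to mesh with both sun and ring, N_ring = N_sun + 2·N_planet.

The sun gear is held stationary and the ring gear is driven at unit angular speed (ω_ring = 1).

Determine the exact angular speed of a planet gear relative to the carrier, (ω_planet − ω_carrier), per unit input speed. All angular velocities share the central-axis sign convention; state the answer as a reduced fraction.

N_ring = 16 + 2·25 = 66
16(ω_s−ω_c) = −66(ω_r−ω_c),  ω_s=0, ω_r=1
16(0−ω_c) = −66(1−ω_c)  ⇒  82ω_c = 66  ⇒  ω_c = 33/41
sun–planet: 16·(0−33/41) = −25·(ω_p−ω_c)  ⇒  ω_p−ω_c = −(16/25)·(-33/41) = 528/1025

528/1025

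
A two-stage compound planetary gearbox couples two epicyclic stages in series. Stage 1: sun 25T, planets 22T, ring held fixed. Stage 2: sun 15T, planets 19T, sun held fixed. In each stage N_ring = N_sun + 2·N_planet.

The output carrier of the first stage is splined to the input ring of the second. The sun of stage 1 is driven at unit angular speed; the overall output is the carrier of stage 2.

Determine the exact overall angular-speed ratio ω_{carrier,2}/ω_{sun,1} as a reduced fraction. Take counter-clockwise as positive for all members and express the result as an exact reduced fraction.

Stage 1: N_ring = 25 + 2·22 = 69
Stage 1: 25(ω_s−ω_c) = −69(ω_r−ω_c),  ω_r=0, ω_s=1
Stage 1: 25(1−ω_c) = −69(0−ω_c)  ⇒  94ω_c = 25  ⇒  ω_c = 25/94
  ⇒ ω_c¹/ω_s¹ = 25/94
Stage 2: N_ring = 15 + 2·19 = 53
Stage 2: 15(ω_s−ω_c) = −53(ω_r−ω_c),  ω_s=0, ω_r=1
Stage 2: 15(0−ω_c) = −53(1−ω_c)  ⇒  68ω_c = 53  ⇒  ω_c = 53/68
  ⇒ ω_c²/ω_r² = 53/68
Coupling ω_r² = ω_c¹ ⇒ overall = 25/94 × 53/68 = 1325/6392

1325/6392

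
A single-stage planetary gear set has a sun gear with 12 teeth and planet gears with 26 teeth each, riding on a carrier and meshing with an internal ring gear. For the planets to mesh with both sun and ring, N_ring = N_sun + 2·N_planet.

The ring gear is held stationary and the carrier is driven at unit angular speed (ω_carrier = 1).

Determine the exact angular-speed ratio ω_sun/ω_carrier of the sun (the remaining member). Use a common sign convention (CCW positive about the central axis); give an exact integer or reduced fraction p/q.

N_ring = 12 + 2·26 = 64
12(ω_s−ω_c) = −64(ω_r−ω_c),  ω_r=0, ω_c=1
ω_s = 1 − (64/12)(0−1) = 19/3
ω_s/ω_c = 19/3

19/3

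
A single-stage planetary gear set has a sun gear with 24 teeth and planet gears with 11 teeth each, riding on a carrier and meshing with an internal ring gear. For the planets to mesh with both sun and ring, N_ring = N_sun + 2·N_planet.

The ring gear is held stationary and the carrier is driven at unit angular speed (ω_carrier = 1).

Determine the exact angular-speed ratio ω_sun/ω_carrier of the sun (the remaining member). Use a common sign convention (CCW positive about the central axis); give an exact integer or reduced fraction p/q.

35/12

N_ring = 24 + 2·11 = 46
24(ω_s−ω_c) = −46(ω_r−ω_c),  ω_r=0, ω_c=1
ω_s = 1 − (46/24)(0−1) = 35/12
ω_s/ω_c = 35/12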